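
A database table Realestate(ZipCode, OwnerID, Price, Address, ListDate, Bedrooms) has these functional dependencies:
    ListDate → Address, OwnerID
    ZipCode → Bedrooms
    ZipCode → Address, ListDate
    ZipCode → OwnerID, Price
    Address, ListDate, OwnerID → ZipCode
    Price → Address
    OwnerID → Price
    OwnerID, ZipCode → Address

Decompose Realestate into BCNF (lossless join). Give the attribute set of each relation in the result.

{Address, Price}; {Bedrooms, ListDate, OwnerID, ZipCode}; {OwnerID, Price}

Candidate keys of the original relation: {ListDate}, {ZipCode}.
In {Address, Bedrooms, ListDate, OwnerID, Price, ZipCode}, {Price} is not a superkey ({Price}⁺ restricted to this set is {Address, Price}), so split on Price → Address into {Address, Price} and {Bedrooms, ListDate, OwnerID, Price, ZipCode}.
{Address, Price} is in BCNF.
In {Bedrooms, ListDate, OwnerID, Price, ZipCode}, {OwnerID} is not a superkey ({OwnerID}⁺ restricted to this set is {OwnerID, Price}), so split on OwnerID → Price into {OwnerID, Price} and {Bedrooms, ListDate, OwnerID, ZipCode}.
{OwnerID, Price} is in BCNF.
{Bedrooms, ListDate, OwnerID, ZipCode} is in BCNF.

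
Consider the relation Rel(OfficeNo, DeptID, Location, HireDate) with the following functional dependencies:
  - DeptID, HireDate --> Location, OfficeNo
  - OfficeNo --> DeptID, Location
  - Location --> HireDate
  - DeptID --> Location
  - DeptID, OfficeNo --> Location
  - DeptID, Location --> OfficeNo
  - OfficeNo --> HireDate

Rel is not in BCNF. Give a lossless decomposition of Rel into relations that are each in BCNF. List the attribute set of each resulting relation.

Candidate keys of the original relation: {DeptID}, {OfficeNo}.
In {DeptID, HireDate, Location, OfficeNo}, {Location} is not a superkey ({Location}⁺ restricted to this set is {HireDate, Location}), so split on Location --> HireDate into {HireDate, Location} and {DeptID, Location, OfficeNo}.
{HireDate, Location} has no BCNF violation.
{DeptID, Location, OfficeNo} has no BCNF violation.

{DeptID, Location, OfficeNo}; {HireDate, Location}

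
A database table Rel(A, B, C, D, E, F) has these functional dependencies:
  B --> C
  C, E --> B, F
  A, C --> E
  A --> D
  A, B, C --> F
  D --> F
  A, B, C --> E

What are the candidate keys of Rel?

{A, B}, {A, C}

{A} never appears on the right of any FD, so every key must include it.
{A, B} is a candidate key since {A, B}⁺ = {A, B, C, D, E, F} covers every attribute.
{A, C} is a candidate key since {A, C}⁺ = {A, B, C, D, E, F} covers every attribute.
No proper subset of any of these is a key, and no other minimal superkey exists.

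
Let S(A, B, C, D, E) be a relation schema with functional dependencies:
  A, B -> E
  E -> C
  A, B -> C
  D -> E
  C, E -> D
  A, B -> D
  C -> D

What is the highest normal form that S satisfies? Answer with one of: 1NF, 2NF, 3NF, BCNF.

2NF

Candidate key: {A, B}. Prime attributes: {A, B}.
E -> C breaks BCNF: {E}⁺ = {C, D, E}, so {E} is not a superkey.
Because {C} is non-prime and the left side of E -> C is not a superkey, the relation is not in 3NF.
No proper subset of a key has a non-prime attribute in its closure, so there is no partial dependency; 2NF holds.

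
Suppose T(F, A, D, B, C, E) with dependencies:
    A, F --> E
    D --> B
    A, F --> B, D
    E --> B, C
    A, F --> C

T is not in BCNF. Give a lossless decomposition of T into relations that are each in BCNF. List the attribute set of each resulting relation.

{A, D, E, F}; {B, D}; {C, E}

Candidate key of the original relation: {A, F}.
In {A, B, C, D, E, F}, {D} is not a superkey ({D}⁺ restricted to this set is {B, D}), so split on D --> B into {B, D} and {A, C, D, E, F}.
{B, D} has no BCNF violation.
In {A, C, D, E, F}, {E} is not a superkey ({E}⁺ restricted to this set is {C, E}), so split on E --> C into {C, E} and {A, D, E, F}.
{C, E} has no BCNF violation.
{A, D, E, F} has no BCNF violation.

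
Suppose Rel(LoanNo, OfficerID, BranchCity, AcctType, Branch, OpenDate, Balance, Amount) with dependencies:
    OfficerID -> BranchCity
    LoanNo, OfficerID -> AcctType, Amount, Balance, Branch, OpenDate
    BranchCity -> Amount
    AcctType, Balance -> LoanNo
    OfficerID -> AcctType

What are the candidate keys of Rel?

Attributes never on any right-hand side: {OfficerID} — every candidate key must contain it.
{Balance, OfficerID} is a candidate key since {Balance, OfficerID}⁺ = {AcctType, Amount, Balance, Branch, BranchCity, LoanNo, OfficerID, OpenDate} covers every attribute.
{LoanNo, OfficerID} is a candidate key since {LoanNo, OfficerID}⁺ = {AcctType, Amount, Balance, Branch, BranchCity, LoanNo, OfficerID, OpenDate} covers every attribute.
These are minimal and exhaustive — every other superkey contains one of them.

{Balance, OfficerID}, {LoanNo, OfficerID}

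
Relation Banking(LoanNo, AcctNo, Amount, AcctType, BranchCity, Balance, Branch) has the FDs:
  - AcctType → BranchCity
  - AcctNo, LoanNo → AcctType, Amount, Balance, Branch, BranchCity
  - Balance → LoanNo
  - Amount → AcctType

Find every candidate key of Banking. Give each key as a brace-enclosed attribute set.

No FD produces {AcctNo}, so it must be in every candidate key.
{AcctNo, Balance}⁺ = {AcctNo, AcctType, Amount, Balance, Branch, BranchCity, LoanNo}, which is every attribute, so {AcctNo, Balance} is a candidate key.
{AcctNo, LoanNo}⁺ = {AcctNo, AcctType, Amount, Balance, Branch, BranchCity, LoanNo}, which is every attribute, so {AcctNo, LoanNo} is a candidate key.
Any other superkey properly contains one of these, so there are no further candidate keys.

{AcctNo, Balance}, {AcctNo, LoanNo}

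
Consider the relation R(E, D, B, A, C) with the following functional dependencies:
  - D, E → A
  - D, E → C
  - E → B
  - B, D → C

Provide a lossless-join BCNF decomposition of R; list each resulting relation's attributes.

{A, C, D, E}; {B, E}

Candidate key of the original relation: {D, E}.
In {A, B, C, D, E}, {E} is not a superkey ({E}⁺ restricted to this set is {B, E}), so split on E → B into {B, E} and {A, C, D, E}.
{B, E} has no BCNF violation.
{A, C, D, E} has no BCNF violation.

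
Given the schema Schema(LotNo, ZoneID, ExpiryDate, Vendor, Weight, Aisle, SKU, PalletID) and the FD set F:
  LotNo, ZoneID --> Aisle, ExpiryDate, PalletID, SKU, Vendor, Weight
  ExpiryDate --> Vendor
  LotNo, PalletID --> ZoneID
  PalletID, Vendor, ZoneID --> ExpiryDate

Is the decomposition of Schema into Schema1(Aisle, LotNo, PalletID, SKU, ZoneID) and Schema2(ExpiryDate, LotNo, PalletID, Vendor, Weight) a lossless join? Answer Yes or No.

The shared attributes are {LotNo, PalletID} and {LotNo, PalletID}⁺ = {Aisle, ExpiryDate, LotNo, PalletID, SKU, Vendor, Weight, ZoneID}.
Schema1 is contained in that closure, so Schema1 ∩ Schema2 --> Schema1 holds and the join is lossless.

Yes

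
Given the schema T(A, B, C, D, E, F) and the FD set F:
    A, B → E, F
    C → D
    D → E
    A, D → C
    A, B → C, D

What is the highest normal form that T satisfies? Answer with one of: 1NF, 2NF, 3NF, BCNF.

2NF

Candidate key: {A, B}. Prime attributes: {A, B}.
For C → D we have {C}⁺ = {C, D, E}; {C} is not a superkey, so BCNF fails.
C → D determines the non-prime attribute {D} from a non-superkey — 3NF is violated.
No proper subset of a key has a non-prime attribute in its closure, so there is no partial dependency; 2NF holds.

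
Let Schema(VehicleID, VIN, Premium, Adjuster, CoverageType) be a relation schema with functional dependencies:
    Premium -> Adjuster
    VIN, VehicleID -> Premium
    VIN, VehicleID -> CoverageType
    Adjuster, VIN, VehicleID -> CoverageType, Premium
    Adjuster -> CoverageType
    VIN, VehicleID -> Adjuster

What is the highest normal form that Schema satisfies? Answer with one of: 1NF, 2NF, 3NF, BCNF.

Candidate key: {VIN, VehicleID}. Prime attributes: {VIN, VehicleID}.
Premium -> Adjuster breaks BCNF: {Premium}⁺ = {Adjuster, CoverageType, Premium}, so {Premium} is not a superkey.
Premium -> Adjuster has non-prime {Adjuster} on the right and a non-superkey on the left, so 3NF fails.
No non-prime attribute depends on a proper subset of any candidate key, so 2NF holds.

2NF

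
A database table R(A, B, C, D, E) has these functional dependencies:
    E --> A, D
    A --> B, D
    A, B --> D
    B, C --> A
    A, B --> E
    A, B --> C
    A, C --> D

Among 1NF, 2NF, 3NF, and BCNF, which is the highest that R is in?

BCNF

Candidate keys: {A}, {B, C}, {E}. Prime attributes: {A, B, C, E}.
Every FD has a superkey on the left, so the relation is in BCNF.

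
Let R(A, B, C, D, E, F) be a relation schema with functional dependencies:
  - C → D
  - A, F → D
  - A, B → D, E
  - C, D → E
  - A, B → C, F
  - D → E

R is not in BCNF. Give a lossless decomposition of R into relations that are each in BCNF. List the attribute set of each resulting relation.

{A, B, C, F}; {C, D}; {D, E}

Candidate key of the original relation: {A, B}.
{A, B, C, D, E, F}: {C} determines {C, D, E} here but is not a superkey — split on C → D, E, giving {C, D, E} and {A, B, C, F}.
{C, D, E}: {D} determines {D, E} here but is not a superkey — split on D → E, giving {D, E} and {C, D}.
{D, E}: every determinant is a superkey — BCNF.
{C, D}: every determinant is a superkey — BCNF.
{A, B, C, F}: every determinant is a superkey — BCNF.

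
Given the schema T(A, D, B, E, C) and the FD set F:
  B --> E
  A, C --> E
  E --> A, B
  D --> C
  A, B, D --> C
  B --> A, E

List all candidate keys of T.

{D} never appears on the right of any FD, so every key must include it.
Closure of {A, D} is {A, B, C, D, E}, the whole schema; {A, D} is a candidate key.
Closure of {B, D} is {A, B, C, D, E}, the whole schema; {B, D} is a candidate key.
Closure of {D, E} is {A, B, C, D, E}, the whole schema; {D, E} is a candidate key.
Any other superkey properly contains one of these, so there are no further candidate keys.

{A, D}, {B, D}, {D, E}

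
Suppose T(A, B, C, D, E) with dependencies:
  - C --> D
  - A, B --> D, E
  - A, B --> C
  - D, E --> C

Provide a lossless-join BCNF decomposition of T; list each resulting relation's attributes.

Candidate key of the original relation: {A, B}.
In {A, B, C, D, E}, {C} is not a superkey ({C}⁺ restricted to this set is {C, D}), so split on C --> D into {C, D} and {A, B, C, E}.
{C, D}: every determinant is a superkey — BCNF.
{A, B, C, E}: every determinant is a superkey — BCNF.

{A, B, C, E}; {C, D}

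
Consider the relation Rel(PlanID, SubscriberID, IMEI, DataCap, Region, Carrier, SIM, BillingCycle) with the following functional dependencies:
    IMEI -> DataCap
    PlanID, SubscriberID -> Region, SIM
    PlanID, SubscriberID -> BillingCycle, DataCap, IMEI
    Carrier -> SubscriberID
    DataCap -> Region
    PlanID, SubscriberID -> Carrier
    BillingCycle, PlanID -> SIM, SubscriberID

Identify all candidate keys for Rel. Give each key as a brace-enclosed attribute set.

{BillingCycle, PlanID}, {Carrier, PlanID}, {PlanID, SubscriberID}

{PlanID} never appears on the right of any FD, so every key must include it.
Closure of {BillingCycle, PlanID} is {BillingCycle, Carrier, DataCap, IMEI, PlanID, Region, SIM, SubscriberID}, the whole schema; {BillingCycle, PlanID} is a candidate key.
Closure of {Carrier, PlanID} is {BillingCycle, Carrier, DataCap, IMEI, PlanID, Region, SIM, SubscriberID}, the whole schema; {Carrier, PlanID} is a candidate key.
Closure of {PlanID, SubscriberID} is {BillingCycle, Carrier, DataCap, IMEI, PlanID, Region, SIM, SubscriberID}, the whole schema; {PlanID, SubscriberID} is a candidate key.
No proper subset of any of these is a key, and no other minimal superkey exists.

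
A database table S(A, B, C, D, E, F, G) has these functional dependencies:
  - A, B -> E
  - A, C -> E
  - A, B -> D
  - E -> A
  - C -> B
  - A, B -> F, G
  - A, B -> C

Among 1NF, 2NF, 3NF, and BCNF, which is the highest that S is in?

Candidate keys: {A, B}, {A, C}, {B, E}, {C, E}. Prime attributes: {A, B, C, E}.
E -> A: {E}⁺ = {A, E}, which is not all of the attributes, so the left side is not a superkey — BCNF is violated.
Its right-hand attributes {A} are all prime, as are those of every other non-superkey FD — the relation is in 3NF.

3NF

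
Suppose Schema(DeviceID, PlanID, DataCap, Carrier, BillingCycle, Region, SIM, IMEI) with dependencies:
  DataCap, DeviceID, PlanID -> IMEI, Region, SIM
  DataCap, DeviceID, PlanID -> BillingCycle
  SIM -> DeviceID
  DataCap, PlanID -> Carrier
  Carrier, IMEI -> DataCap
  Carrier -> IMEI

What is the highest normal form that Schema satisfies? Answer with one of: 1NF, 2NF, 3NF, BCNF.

1NF

Candidate keys: {Carrier, DeviceID, PlanID}, {Carrier, PlanID, SIM}, {DataCap, DeviceID, PlanID}, {DataCap, PlanID, SIM}. Prime attributes: {Carrier, DataCap, DeviceID, PlanID, SIM}.
For SIM -> DeviceID we have {SIM}⁺ = {DeviceID, SIM}; {SIM} is not a superkey, so BCNF fails.
Carrier -> IMEI has non-prime {IMEI} on the right and a non-superkey on the left, so 3NF fails.
Since {Carrier} ⊂ {Carrier, DeviceID, PlanID} and {Carrier}⁺ ⊇ {IMEI} with {IMEI} non-prime, there is a partial dependency; 2NF fails.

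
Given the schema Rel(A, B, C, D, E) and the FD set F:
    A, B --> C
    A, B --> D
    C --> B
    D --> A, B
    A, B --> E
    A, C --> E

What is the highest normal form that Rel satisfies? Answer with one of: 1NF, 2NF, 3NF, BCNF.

3NF

Candidate keys: {A, B}, {A, C}, {D}. Prime attributes: {A, B, C, D}.
For C --> B we have {C}⁺ = {B, C}; {C} is not a superkey, so BCNF fails.
Since {B} ⊆ prime attributes and every other non-superkey FD also has a prime right side, the schema is in 3NF.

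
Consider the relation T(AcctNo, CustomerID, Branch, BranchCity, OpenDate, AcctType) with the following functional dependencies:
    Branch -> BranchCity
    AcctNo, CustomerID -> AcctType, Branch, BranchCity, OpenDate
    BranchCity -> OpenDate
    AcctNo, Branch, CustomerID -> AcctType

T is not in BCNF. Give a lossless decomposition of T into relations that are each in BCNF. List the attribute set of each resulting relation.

Candidate key of the original relation: {AcctNo, CustomerID}.
Within {AcctNo, AcctType, Branch, BranchCity, CustomerID, OpenDate}: {Branch}⁺ ∩ {AcctNo, AcctType, Branch, BranchCity, CustomerID, OpenDate} = {Branch, BranchCity, OpenDate}, not the whole set, so Branch -> BranchCity, OpenDate violates BCNF; decompose into {Branch, BranchCity, OpenDate} and {AcctNo, AcctType, Branch, CustomerID}.
Within {Branch, BranchCity, OpenDate}: {BranchCity}⁺ ∩ {Branch, BranchCity, OpenDate} = {BranchCity, OpenDate}, not the whole set, so BranchCity -> OpenDate violates BCNF; decompose into {BranchCity, OpenDate} and {Branch, BranchCity}.
{BranchCity, OpenDate} has no BCNF violation.
{Branch, BranchCity} has no BCNF violation.
{AcctNo, AcctType, Branch, CustomerID} has no BCNF violation.

{AcctNo, AcctType, Branch, CustomerID}; {Branch, BranchCity}; {BranchCity, OpenDate}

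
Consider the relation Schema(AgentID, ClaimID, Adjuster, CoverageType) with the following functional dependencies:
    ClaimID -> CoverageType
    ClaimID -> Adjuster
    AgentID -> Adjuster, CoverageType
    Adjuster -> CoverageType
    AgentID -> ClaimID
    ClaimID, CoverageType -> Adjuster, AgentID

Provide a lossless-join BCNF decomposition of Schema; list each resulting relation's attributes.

{Adjuster, AgentID, ClaimID}; {Adjuster, CoverageType}

Candidate keys of the original relation: {AgentID}, {ClaimID}.
Within {Adjuster, AgentID, ClaimID, CoverageType}: {Adjuster}⁺ ∩ {Adjuster, AgentID, ClaimID, CoverageType} = {Adjuster, CoverageType}, not the whole set, so Adjuster -> CoverageType violates BCNF; decompose into {Adjuster, CoverageType} and {Adjuster, AgentID, ClaimID}.
{Adjuster, CoverageType}: every determinant is a superkey — BCNF.
{Adjuster, AgentID, ClaimID}: every determinant is a superkey — BCNF.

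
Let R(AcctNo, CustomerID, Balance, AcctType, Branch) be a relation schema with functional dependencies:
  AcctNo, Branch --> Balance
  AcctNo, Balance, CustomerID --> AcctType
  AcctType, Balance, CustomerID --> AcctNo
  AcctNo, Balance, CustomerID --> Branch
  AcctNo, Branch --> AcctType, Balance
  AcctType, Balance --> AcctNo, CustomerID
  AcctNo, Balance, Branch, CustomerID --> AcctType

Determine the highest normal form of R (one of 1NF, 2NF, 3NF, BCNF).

BCNF

Candidate keys: {AcctNo, Balance, CustomerID}, {AcctNo, Branch}, {AcctType, Balance}. Prime attributes: {AcctNo, AcctType, Balance, Branch, CustomerID}.
The left-hand side of every FD is a superkey, so BCNF is satisfied.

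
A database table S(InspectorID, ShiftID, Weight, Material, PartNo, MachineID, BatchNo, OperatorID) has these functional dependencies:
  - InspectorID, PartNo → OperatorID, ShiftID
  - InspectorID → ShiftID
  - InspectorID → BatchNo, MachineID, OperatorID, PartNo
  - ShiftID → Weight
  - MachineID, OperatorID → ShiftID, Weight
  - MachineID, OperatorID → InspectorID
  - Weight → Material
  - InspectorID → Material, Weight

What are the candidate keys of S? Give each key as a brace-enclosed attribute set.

Closure of {InspectorID} is {BatchNo, InspectorID, MachineID, Material, OperatorID, PartNo, ShiftID, Weight}, the whole schema; {InspectorID} is a candidate key.
Closure of {MachineID, OperatorID} is {BatchNo, InspectorID, MachineID, Material, OperatorID, PartNo, ShiftID, Weight}, the whole schema; {MachineID, OperatorID} is a candidate key.
Any other superkey properly contains one of these, so there are no further candidate keys.

{InspectorID}, {MachineID, OperatorID}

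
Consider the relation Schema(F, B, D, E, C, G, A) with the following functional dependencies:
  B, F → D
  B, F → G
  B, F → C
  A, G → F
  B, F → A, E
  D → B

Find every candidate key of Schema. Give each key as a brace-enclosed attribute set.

{A, B, G}, {A, D, G}, {B, F}, {D, F}

{B, F}⁺ = {A, B, C, D, E, F, G}, which is every attribute, so {B, F} is a candidate key.
{D, F}⁺ = {A, B, C, D, E, F, G}, which is every attribute, so {D, F} is a candidate key.
{A, B, G}⁺ = {A, B, C, D, E, F, G}, which is every attribute, so {A, B, G} is a candidate key.
{A, D, G}⁺ = {A, B, C, D, E, F, G}, which is every attribute, so {A, D, G} is a candidate key.
These are minimal and exhaustive — every other superkey contains one of them.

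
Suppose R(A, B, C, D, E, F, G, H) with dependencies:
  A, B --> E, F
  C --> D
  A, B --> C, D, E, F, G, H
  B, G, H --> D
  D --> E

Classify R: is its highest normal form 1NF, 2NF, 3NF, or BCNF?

2NF

Candidate key: {A, B}. Prime attributes: {A, B}.
C --> D breaks BCNF: {C}⁺ = {C, D, E}, so {C} is not a superkey.
Because {D} is non-prime and the left side of C --> D is not a superkey, the relation is not in 3NF.
No proper subset of a key has a non-prime attribute in its closure, so there is no partial dependency; 2NF holds.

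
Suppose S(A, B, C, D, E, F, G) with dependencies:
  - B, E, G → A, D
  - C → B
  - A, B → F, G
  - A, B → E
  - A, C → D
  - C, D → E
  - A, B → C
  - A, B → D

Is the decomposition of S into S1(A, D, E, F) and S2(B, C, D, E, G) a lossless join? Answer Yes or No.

No

The shared attributes are {D, E} and {D, E}⁺ = {D, E}.
Neither S1 nor S2 is contained in that closure, so the decomposition is lossy.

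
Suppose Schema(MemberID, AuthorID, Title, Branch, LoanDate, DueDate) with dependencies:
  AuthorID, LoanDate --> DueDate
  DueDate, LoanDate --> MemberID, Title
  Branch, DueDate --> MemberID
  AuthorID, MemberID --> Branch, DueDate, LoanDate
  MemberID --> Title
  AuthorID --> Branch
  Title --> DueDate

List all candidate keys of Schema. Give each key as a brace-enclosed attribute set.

{AuthorID, DueDate}, {AuthorID, LoanDate}, {AuthorID, MemberID}, {AuthorID, Title}

Attributes never on any right-hand side: {AuthorID} — every candidate key must contain it.
{AuthorID, DueDate}⁺ = {AuthorID, Branch, DueDate, LoanDate, MemberID, Title}, which is every attribute, so {AuthorID, DueDate} is a candidate key.
{AuthorID, LoanDate}⁺ = {AuthorID, Branch, DueDate, LoanDate, MemberID, Title}, which is every attribute, so {AuthorID, LoanDate} is a candidate key.
{AuthorID, MemberID}⁺ = {AuthorID, Branch, DueDate, LoanDate, MemberID, Title}, which is every attribute, so {AuthorID, MemberID} is a candidate key.
{AuthorID, Title}⁺ = {AuthorID, Branch, DueDate, LoanDate, MemberID, Title}, which is every attribute, so {AuthorID, Title} is a candidate key.
Any other superkey properly contains one of these, so there are no further candidate keys.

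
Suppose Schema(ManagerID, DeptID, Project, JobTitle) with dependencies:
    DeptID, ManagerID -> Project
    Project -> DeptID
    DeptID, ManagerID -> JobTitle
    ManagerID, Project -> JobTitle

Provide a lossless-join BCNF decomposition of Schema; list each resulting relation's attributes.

Candidate keys of the original relation: {DeptID, ManagerID}, {ManagerID, Project}.
Within {DeptID, JobTitle, ManagerID, Project}: {Project}⁺ ∩ {DeptID, JobTitle, ManagerID, Project} = {DeptID, Project}, not the whole set, so Project -> DeptID violates BCNF; decompose into {DeptID, Project} and {JobTitle, ManagerID, Project}.
{DeptID, Project}: every determinant is a superkey — BCNF.
{JobTitle, ManagerID, Project}: every determinant is a superkey — BCNF.

{DeptID, Project}; {JobTitle, ManagerID, Project}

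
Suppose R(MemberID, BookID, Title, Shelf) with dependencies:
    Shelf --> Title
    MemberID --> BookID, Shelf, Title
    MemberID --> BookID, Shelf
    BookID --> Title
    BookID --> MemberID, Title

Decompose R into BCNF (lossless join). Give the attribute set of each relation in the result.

Candidate keys of the original relation: {BookID}, {MemberID}.
Within {BookID, MemberID, Shelf, Title}: {Shelf}⁺ ∩ {BookID, MemberID, Shelf, Title} = {Shelf, Title}, not the whole set, so Shelf --> Title violates BCNF; decompose into {Shelf, Title} and {BookID, MemberID, Shelf}.
{Shelf, Title} has no BCNF violation.
{BookID, MemberID, Shelf} has no BCNF violation.

{BookID, MemberID, Shelf}; {Shelf, Title}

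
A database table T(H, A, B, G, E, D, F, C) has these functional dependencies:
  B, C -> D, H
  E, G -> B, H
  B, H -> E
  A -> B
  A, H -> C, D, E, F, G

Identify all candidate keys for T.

{A, C}, {A, E, G}, {A, H}

Attributes never on any right-hand side: {A} — every candidate key must contain it.
Closure of {A, C} is {A, B, C, D, E, F, G, H}, the whole schema; {A, C} is a candidate key.
Closure of {A, H} is {A, B, C, D, E, F, G, H}, the whole schema; {A, H} is a candidate key.
Closure of {A, E, G} is {A, B, C, D, E, F, G, H}, the whole schema; {A, E, G} is a candidate key.
Any other superkey properly contains one of these, so there are no further candidate keys.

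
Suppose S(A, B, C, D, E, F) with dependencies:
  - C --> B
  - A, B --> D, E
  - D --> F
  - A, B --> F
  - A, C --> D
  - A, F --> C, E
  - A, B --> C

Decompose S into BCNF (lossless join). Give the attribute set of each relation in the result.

Candidate keys of the original relation: {A, B}, {A, C}, {A, D}, {A, F}.
{A, B, C, D, E, F}: {C} determines {B, C} here but is not a superkey — split on C --> B, giving {B, C} and {A, C, D, E, F}.
{B, C} is in BCNF.
{A, C, D, E, F}: {D} determines {D, F} here but is not a superkey — split on D --> F, giving {D, F} and {A, C, D, E}.
{D, F} is in BCNF.
{A, C, D, E} is in BCNF.

{A, C, D, E}; {B, C}; {D, F}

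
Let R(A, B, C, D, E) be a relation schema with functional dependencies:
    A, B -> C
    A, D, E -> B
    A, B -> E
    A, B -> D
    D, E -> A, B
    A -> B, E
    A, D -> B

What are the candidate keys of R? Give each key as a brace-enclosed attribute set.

{A}, {D, E}

{A}⁺ = {A, B, C, D, E} — all of the relation — so {A} is a candidate key.
{D, E}⁺ = {A, B, C, D, E} — all of the relation — so {D, E} is a candidate key.
Any other superkey properly contains one of these, so there are no further candidate keys.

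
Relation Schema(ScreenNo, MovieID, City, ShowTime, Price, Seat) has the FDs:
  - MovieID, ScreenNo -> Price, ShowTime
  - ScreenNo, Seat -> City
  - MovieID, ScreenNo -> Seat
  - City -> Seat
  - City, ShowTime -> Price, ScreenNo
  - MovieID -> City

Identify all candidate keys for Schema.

{MovieID, ScreenNo}, {MovieID, ShowTime}

Attributes never on any right-hand side: {MovieID} — every candidate key must contain it.
{MovieID, ScreenNo}⁺ = {City, MovieID, Price, ScreenNo, Seat, ShowTime}, which is every attribute, so {MovieID, ScreenNo} is a candidate key.
{MovieID, ShowTime}⁺ = {City, MovieID, Price, ScreenNo, Seat, ShowTime}, which is every attribute, so {MovieID, ShowTime} is a candidate key.
Any other superkey properly contains one of these, so there are no further candidate keys.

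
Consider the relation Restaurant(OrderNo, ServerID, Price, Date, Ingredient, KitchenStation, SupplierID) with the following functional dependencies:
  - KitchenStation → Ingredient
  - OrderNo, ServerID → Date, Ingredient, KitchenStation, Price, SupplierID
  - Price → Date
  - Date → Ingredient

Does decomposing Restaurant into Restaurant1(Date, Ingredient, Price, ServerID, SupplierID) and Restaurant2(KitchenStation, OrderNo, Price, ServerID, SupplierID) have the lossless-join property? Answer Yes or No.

Common attributes: {Price, ServerID, SupplierID}; their closure is {Date, Ingredient, Price, ServerID, SupplierID}.
This includes all of Restaurant1, so the common attributes are a superkey of Restaurant1 — the join is lossless.

Yes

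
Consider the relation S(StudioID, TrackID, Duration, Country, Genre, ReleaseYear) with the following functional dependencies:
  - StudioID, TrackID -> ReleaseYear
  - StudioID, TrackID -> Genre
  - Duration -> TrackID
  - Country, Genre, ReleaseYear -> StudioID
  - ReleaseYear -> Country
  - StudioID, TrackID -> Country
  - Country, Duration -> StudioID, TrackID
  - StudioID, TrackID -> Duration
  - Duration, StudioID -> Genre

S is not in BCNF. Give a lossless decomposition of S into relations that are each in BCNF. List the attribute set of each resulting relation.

{Country, ReleaseYear}; {Duration, Genre, ReleaseYear}; {Duration, TrackID}; {Genre, ReleaseYear, StudioID}

Candidate keys of the original relation: {Country, Duration}, {Duration, ReleaseYear}, {Duration, StudioID}, {Genre, ReleaseYear, TrackID}, {StudioID, TrackID}.
{Country, Duration, Genre, ReleaseYear, StudioID, TrackID}: {Duration} determines {Duration, TrackID} here but is not a superkey — split on Duration -> TrackID, giving {Duration, TrackID} and {Country, Duration, Genre, ReleaseYear, StudioID}.
{Duration, TrackID} has no BCNF violation.
{Country, Duration, Genre, ReleaseYear, StudioID}: {Country, Genre, ReleaseYear} determines {Country, Genre, ReleaseYear, StudioID} here but is not a superkey — split on Country, Genre, ReleaseYear -> StudioID, giving {Country, Genre, ReleaseYear, StudioID} and {Country, Duration, Genre, ReleaseYear}.
{Country, Genre, ReleaseYear, StudioID}: {ReleaseYear} determines {Country, ReleaseYear} here but is not a superkey — split on ReleaseYear -> Country, giving {Country, ReleaseYear} and {Genre, ReleaseYear, StudioID}.
{Country, ReleaseYear} has no BCNF violation.
{Genre, ReleaseYear, StudioID} has no BCNF violation.
{Country, Duration, Genre, ReleaseYear}: {ReleaseYear} determines {Country, ReleaseYear} here but is not a superkey — split on ReleaseYear -> Country, giving {Country, ReleaseYear} and {Duration, Genre, ReleaseYear}.
{Country, ReleaseYear} has no BCNF violation.
{Duration, Genre, ReleaseYear} has no BCNF violation.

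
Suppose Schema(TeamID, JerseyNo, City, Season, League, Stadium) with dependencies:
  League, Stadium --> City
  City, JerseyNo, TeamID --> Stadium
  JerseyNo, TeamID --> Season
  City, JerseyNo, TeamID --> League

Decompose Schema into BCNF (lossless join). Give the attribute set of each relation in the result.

Candidate keys of the original relation: {City, JerseyNo, TeamID}, {JerseyNo, League, Stadium, TeamID}.
In {City, JerseyNo, League, Season, Stadium, TeamID}, {League, Stadium} is not a superkey ({League, Stadium}⁺ restricted to this set is {City, League, Stadium}), so split on League, Stadium --> City into {City, League, Stadium} and {JerseyNo, League, Season, Stadium, TeamID}.
{City, League, Stadium} is in BCNF.
In {JerseyNo, League, Season, Stadium, TeamID}, {JerseyNo, TeamID} is not a superkey ({JerseyNo, TeamID}⁺ restricted to this set is {JerseyNo, Season, TeamID}), so split on JerseyNo, TeamID --> Season into {JerseyNo, Season, TeamID} and {JerseyNo, League, Stadium, TeamID}.
{JerseyNo, Season, TeamID} is in BCNF.
{JerseyNo, League, Stadium, TeamID} is in BCNF.

{City, League, Stadium}; {JerseyNo, League, Stadium, TeamID}; {JerseyNo, Season, TeamID}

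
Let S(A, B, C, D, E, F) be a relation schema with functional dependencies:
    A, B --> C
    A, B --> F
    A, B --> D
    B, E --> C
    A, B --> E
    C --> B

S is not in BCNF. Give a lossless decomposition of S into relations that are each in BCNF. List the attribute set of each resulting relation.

Candidate keys of the original relation: {A, B}, {A, C}.
In {A, B, C, D, E, F}, {B, E} is not a superkey ({B, E}⁺ restricted to this set is {B, C, E}), so split on B, E --> C into {B, C, E} and {A, B, D, E, F}.
In {B, C, E}, {C} is not a superkey ({C}⁺ restricted to this set is {B, C}), so split on C --> B into {B, C} and {C, E}.
{B, C} has no BCNF violation.
{C, E} has no BCNF violation.
{A, B, D, E, F} has no BCNF violation.

{A, B, D, E, F}; {B, C}; {C, E}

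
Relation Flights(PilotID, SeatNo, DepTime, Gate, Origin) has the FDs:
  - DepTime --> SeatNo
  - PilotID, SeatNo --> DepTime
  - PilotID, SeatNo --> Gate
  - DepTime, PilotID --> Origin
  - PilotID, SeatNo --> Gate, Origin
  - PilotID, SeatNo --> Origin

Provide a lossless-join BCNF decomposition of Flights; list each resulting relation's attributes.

{DepTime, Gate, Origin, PilotID}; {DepTime, SeatNo}

Candidate keys of the original relation: {DepTime, PilotID}, {PilotID, SeatNo}.
In {DepTime, Gate, Origin, PilotID, SeatNo}, {DepTime} is not a superkey ({DepTime}⁺ restricted to this set is {DepTime, SeatNo}), so split on DepTime --> SeatNo into {DepTime, SeatNo} and {DepTime, Gate, Origin, PilotID}.
{DepTime, SeatNo} is in BCNF.
{DepTime, Gate, Origin, PilotID} is in BCNF.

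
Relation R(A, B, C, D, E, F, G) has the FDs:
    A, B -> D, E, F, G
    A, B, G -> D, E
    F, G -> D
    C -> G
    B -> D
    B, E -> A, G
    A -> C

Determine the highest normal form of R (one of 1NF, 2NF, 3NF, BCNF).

Candidate keys: {A, B}, {B, E}. Prime attributes: {A, B, E}.
F, G -> D breaks BCNF: {F, G}⁺ = {D, F, G}, so {F, G} is not a superkey.
Because {D} is non-prime and the left side of F, G -> D is not a superkey, the relation is not in 3NF.
Since {A} ⊂ {A, B} and {A}⁺ ⊇ {C, G} with {C, G} non-prime, there is a partial dependency; 2NF fails.

1NF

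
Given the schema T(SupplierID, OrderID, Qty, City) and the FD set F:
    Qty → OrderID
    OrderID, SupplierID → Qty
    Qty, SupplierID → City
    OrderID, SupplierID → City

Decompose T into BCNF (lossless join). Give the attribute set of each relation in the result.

Candidate keys of the original relation: {OrderID, SupplierID}, {Qty, SupplierID}.
{City, OrderID, Qty, SupplierID}: {Qty} determines {OrderID, Qty} here but is not a superkey — split on Qty → OrderID, giving {OrderID, Qty} and {City, Qty, SupplierID}.
{OrderID, Qty} is in BCNF.
{City, Qty, SupplierID} is in BCNF.

{City, Qty, SupplierID}; {OrderID, Qty}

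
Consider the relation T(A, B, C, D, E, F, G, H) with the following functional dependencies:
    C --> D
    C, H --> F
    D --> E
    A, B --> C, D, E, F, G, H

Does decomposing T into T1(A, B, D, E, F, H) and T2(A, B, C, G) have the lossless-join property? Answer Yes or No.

T1 ∩ T2 = {A, B}; its closure under F is {A, B, C, D, E, F, G, H}.
Since T1 ⊆ {A, B, C, D, E, F, G, H}, the intersection is a superkey of T1; the decomposition is lossless.

Yes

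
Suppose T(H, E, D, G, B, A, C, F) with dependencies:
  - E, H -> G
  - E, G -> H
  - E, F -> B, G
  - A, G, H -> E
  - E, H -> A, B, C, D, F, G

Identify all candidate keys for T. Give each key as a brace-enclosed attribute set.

{E, F} is a candidate key since {E, F}⁺ = {A, B, C, D, E, F, G, H} covers every attribute.
{E, G} is a candidate key since {E, G}⁺ = {A, B, C, D, E, F, G, H} covers every attribute.
{E, H} is a candidate key since {E, H}⁺ = {A, B, C, D, E, F, G, H} covers every attribute.
{A, G, H} is a candidate key since {A, G, H}⁺ = {A, B, C, D, E, F, G, H} covers every attribute.
Any other superkey properly contains one of these, so there are no further candidate keys.

{A, G, H}, {E, F}, {E, G}, {E, H}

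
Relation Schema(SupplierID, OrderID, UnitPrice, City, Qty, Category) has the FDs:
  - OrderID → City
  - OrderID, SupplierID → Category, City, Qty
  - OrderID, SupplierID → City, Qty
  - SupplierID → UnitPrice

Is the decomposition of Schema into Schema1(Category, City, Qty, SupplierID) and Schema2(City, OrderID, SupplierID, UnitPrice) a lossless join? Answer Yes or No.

The shared attributes are {City, SupplierID} and {City, SupplierID}⁺ = {City, SupplierID, UnitPrice}.
Schema1 ⊄ {City, SupplierID, UnitPrice} and Schema2 ⊄ {City, SupplierID, UnitPrice}, so the split is lossy.

No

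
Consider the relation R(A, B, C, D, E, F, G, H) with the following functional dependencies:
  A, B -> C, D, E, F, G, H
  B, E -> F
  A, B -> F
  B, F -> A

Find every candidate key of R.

{A, B}, {B, E}, {B, F}

{B} never appears on the right of any FD, so every key must include it.
{A, B}⁺ = {A, B, C, D, E, F, G, H}, which is every attribute, so {A, B} is a candidate key.
{B, E}⁺ = {A, B, C, D, E, F, G, H}, which is every attribute, so {B, E} is a candidate key.
{B, F}⁺ = {A, B, C, D, E, F, G, H}, which is every attribute, so {B, F} is a candidate key.
Any other superkey properly contains one of these, so there are no further candidate keys.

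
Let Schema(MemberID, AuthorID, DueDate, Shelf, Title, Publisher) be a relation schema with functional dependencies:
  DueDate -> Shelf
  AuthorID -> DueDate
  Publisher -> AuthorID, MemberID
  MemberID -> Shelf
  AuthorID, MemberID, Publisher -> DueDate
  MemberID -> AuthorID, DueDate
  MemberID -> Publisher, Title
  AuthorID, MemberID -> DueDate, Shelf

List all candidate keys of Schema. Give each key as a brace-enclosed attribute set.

{MemberID} is a candidate key since {MemberID}⁺ = {AuthorID, DueDate, MemberID, Publisher, Shelf, Title} covers every attribute.
{Publisher} is a candidate key since {Publisher}⁺ = {AuthorID, DueDate, MemberID, Publisher, Shelf, Title} covers every attribute.
These are minimal and exhaustive — every other superkey contains one of them.

{MemberID}, {Publisher}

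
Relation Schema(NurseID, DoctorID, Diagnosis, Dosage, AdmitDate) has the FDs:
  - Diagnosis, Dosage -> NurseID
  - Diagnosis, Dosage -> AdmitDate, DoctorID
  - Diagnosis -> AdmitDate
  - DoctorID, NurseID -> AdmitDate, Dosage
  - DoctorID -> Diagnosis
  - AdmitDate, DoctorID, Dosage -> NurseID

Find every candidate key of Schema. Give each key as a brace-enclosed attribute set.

{Diagnosis, Dosage}, {DoctorID, Dosage}, {DoctorID, NurseID}

Closure of {Diagnosis, Dosage} is {AdmitDate, Diagnosis, DoctorID, Dosage, NurseID}, the whole schema; {Diagnosis, Dosage} is a candidate key.
Closure of {DoctorID, Dosage} is {AdmitDate, Diagnosis, DoctorID, Dosage, NurseID}, the whole schema; {DoctorID, Dosage} is a candidate key.
Closure of {DoctorID, NurseID} is {AdmitDate, Diagnosis, DoctorID, Dosage, NurseID}, the whole schema; {DoctorID, NurseID} is a candidate key.
No proper subset of any of these is a key, and no other minimal superkey exists.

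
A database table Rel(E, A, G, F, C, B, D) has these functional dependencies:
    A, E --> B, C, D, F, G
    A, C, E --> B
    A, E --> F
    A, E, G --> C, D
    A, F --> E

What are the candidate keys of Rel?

{A} never appears on the right of any FD, so every key must include it.
{A, E}⁺ = {A, B, C, D, E, F, G}, which is every attribute, so {A, E} is a candidate key.
{A, F}⁺ = {A, B, C, D, E, F, G}, which is every attribute, so {A, F} is a candidate key.
Any other superkey properly contains one of these, so there are no further candidate keys.

{A, E}, {A, F}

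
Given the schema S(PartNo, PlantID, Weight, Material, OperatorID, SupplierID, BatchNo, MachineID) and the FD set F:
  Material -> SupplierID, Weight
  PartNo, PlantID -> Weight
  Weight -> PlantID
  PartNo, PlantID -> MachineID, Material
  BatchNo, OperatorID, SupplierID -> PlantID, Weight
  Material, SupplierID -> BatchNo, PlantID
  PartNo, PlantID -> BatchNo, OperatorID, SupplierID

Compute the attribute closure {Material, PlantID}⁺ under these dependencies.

{BatchNo, Material, PlantID, SupplierID, Weight}

Start with {Material, PlantID}.
Material -> SupplierID, Weight applies; add {SupplierID, Weight} → now {Material, PlantID, SupplierID, Weight}.
Material, SupplierID -> BatchNo, PlantID applies; add {BatchNo} → now {BatchNo, Material, PlantID, SupplierID, Weight}.
No further FD applies.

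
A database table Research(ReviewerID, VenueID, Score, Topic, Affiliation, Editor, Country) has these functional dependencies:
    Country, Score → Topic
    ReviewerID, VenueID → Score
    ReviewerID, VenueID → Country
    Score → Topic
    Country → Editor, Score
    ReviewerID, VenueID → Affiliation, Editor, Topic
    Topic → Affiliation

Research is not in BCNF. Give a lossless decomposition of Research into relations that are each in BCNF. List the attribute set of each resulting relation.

{Affiliation, Topic}; {Country, Editor, Score}; {Country, ReviewerID, VenueID}; {Score, Topic}

Candidate key of the original relation: {ReviewerID, VenueID}.
Within {Affiliation, Country, Editor, ReviewerID, Score, Topic, VenueID}: {Country, Score}⁺ ∩ {Affiliation, Country, Editor, ReviewerID, Score, Topic, VenueID} = {Affiliation, Country, Editor, Score, Topic}, not the whole set, so Country, Score → Affiliation, Editor, Topic violates BCNF; decompose into {Affiliation, Country, Editor, Score, Topic} and {Country, ReviewerID, Score, VenueID}.
Within {Affiliation, Country, Editor, Score, Topic}: {Score}⁺ ∩ {Affiliation, Country, Editor, Score, Topic} = {Affiliation, Score, Topic}, not the whole set, so Score → Affiliation, Topic violates BCNF; decompose into {Affiliation, Score, Topic} and {Country, Editor, Score}.
Within {Affiliation, Score, Topic}: {Topic}⁺ ∩ {Affiliation, Score, Topic} = {Affiliation, Topic}, not the whole set, so Topic → Affiliation violates BCNF; decompose into {Affiliation, Topic} and {Score, Topic}.
{Affiliation, Topic} is in BCNF.
{Score, Topic} is in BCNF.
{Country, Editor, Score} is in BCNF.
Within {Country, ReviewerID, Score, VenueID}: {Country}⁺ ∩ {Country, ReviewerID, Score, VenueID} = {Country, Score}, not the whole set, so Country → Score violates BCNF; decompose into {Country, Score} and {Country, ReviewerID, VenueID}.
{Country, Score} is in BCNF.
{Country, ReviewerID, VenueID} is in BCNF.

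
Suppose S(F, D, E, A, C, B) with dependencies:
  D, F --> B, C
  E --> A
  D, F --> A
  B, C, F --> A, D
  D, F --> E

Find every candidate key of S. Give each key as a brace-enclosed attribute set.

{F} never appears on the right of any FD, so every key must include it.
Closure of {D, F} is {A, B, C, D, E, F}, the whole schema; {D, F} is a candidate key.
Closure of {B, C, F} is {A, B, C, D, E, F}, the whole schema; {B, C, F} is a candidate key.
Any other superkey properly contains one of these, so there are no further candidate keys.

{B, C, F}, {D, F}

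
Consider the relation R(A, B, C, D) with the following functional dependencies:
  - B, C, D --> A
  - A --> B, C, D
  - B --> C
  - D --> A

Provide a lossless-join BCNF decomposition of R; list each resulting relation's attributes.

{A, B, D}; {B, C}

Candidate keys of the original relation: {A}, {D}.
In {A, B, C, D}, {B} is not a superkey ({B}⁺ restricted to this set is {B, C}), so split on B --> C into {B, C} and {A, B, D}.
{B, C}: every determinant is a superkey — BCNF.
{A, B, D}: every determinant is a superkey — BCNF.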